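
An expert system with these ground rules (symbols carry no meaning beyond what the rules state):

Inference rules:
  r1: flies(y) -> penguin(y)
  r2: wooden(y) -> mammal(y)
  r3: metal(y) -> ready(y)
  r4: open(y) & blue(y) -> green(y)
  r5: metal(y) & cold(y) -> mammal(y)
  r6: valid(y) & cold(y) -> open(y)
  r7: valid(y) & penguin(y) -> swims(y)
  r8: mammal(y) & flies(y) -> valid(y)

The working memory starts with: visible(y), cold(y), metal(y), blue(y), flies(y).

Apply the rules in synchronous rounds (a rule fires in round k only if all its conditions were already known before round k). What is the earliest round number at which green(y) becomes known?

Round 1 fires r1, r3, r5, giving penguin(y), ready(y), mammal(y).
Round 2 fires r8, giving valid(y).
Round 3 fires r6, r7, giving open(y), swims(y).
Round 4 fires r4, giving green(y).
green(y) first appears in round 4.

4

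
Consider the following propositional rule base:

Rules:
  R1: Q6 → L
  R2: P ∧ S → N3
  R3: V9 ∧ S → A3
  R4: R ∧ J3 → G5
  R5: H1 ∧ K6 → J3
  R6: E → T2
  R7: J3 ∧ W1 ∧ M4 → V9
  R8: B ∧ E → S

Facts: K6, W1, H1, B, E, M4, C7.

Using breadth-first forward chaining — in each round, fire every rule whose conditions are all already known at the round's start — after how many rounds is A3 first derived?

3

Round 1 fires R5, R6, R8, giving J3, T2, S.
Round 2 fires R7, giving V9.
Round 3 fires R3, giving A3.
A3 first appears in round 3.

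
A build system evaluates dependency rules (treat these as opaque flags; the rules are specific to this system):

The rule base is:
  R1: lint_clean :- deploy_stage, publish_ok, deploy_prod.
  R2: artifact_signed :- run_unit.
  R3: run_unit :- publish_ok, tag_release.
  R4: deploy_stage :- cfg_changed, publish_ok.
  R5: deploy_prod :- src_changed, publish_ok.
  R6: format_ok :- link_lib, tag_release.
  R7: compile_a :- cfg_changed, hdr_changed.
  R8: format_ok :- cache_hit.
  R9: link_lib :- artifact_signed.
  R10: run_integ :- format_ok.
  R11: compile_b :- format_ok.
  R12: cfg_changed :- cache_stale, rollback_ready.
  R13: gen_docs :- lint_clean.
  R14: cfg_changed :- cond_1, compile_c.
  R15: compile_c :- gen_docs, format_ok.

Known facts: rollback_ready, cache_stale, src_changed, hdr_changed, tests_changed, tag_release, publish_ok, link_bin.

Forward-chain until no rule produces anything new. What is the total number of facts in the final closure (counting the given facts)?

21

Round 1: R3 [run_unit :- publish_ok, tag_release.]; R5 [deploy_prod :- src_changed, publish_ok.]; R12 [cfg_changed :- cache_stale, rollback_ready.]. Adds run_unit, deploy_prod, cfg_changed.
Round 2: R2 [artifact_signed :- run_unit.]; R4 [deploy_stage :- cfg_changed, publish_ok.]; R7 [compile_a :- cfg_changed, hdr_changed.]. Adds artifact_signed, deploy_stage, compile_a.
Round 3: R1 [lint_clean :- deploy_stage, publish_ok, deploy_prod.]; R9 [link_lib :- artifact_signed.]. Adds lint_clean, link_lib.
Round 4: R6 [format_ok :- link_lib, tag_release.]; R13 [gen_docs :- lint_clean.]. Adds format_ok, gen_docs.
Round 5: R10 [run_integ :- format_ok.]; R11 [compile_b :- format_ok.]; R15 [compile_c :- gen_docs, format_ok.]. Adds run_integ, compile_b, compile_c.
Closure: {artifact_signed, cache_stale, cfg_changed, compile_a, compile_b, compile_c, deploy_prod, deploy_stage, format_ok, gen_docs, hdr_changed, link_bin, link_lib, lint_clean, publish_ok, rollback_ready, run_integ, run_unit, src_changed, tag_release, tests_changed} — 21 facts.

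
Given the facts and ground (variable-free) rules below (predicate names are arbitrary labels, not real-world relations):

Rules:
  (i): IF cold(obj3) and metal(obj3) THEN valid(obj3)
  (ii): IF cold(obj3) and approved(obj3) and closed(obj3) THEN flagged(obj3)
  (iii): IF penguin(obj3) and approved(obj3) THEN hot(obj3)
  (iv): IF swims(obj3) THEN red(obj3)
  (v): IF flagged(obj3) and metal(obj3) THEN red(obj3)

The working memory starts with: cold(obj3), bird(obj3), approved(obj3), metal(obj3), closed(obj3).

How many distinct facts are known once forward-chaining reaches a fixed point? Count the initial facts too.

Round 1: (i) [IF cold(obj3) and metal(obj3) THEN valid(obj3)]; (ii) [IF cold(obj3) and approved(obj3) and closed(obj3) THEN flagged(obj3)]. Adds valid(obj3), flagged(obj3).
Round 2: (v) [IF flagged(obj3) and metal(obj3) THEN red(obj3)]. Adds red(obj3).
Closure: {approved(obj3), bird(obj3), closed(obj3), cold(obj3), flagged(obj3), metal(obj3), red(obj3), valid(obj3)} — 8 facts.

8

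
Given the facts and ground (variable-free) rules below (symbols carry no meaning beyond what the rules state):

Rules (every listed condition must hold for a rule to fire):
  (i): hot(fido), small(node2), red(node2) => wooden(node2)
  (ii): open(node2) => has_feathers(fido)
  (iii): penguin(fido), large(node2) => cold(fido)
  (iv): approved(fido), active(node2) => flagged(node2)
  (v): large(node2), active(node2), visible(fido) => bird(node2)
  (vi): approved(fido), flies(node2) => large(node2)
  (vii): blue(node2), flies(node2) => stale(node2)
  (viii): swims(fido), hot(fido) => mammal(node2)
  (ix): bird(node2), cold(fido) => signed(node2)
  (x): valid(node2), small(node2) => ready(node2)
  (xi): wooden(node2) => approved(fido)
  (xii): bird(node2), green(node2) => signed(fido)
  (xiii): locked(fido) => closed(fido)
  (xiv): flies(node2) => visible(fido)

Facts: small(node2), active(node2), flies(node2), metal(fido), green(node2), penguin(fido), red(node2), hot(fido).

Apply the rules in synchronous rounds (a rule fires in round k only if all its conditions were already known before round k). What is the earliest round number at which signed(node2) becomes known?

Round 1 fires (i), (xiv), giving wooden(node2), visible(fido).
Round 2 fires (xi), giving approved(fido).
Round 3 fires (iv), (vi), giving flagged(node2), large(node2).
Round 4 fires (iii), (v), giving cold(fido), bird(node2).
Round 5 fires (ix), (xii), giving signed(node2), signed(fido).
signed(node2) first appears in round 5.

5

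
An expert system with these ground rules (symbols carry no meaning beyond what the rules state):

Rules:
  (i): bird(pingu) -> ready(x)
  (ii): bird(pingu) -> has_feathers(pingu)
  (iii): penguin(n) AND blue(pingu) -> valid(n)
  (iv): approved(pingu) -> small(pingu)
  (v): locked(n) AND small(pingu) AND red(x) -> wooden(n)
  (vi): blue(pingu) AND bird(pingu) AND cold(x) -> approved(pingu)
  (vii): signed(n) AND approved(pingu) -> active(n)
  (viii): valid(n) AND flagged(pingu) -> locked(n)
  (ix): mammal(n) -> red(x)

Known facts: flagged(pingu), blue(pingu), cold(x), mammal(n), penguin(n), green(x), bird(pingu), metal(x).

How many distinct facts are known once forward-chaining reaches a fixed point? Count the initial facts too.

Round 1 fires (i), (ii), (iii), (vi), (ix), giving ready(x), has_feathers(pingu), valid(n), approved(pingu), red(x).
Round 2 fires (iv), (viii), giving small(pingu), locked(n).
Round 3 fires (v), giving wooden(n).
Closure: {approved(pingu), bird(pingu), blue(pingu), cold(x), flagged(pingu), green(x), has_feathers(pingu), locked(n), mammal(n), metal(x), penguin(n), ready(x), red(x), small(pingu), valid(n), wooden(n)} — 16 facts.

16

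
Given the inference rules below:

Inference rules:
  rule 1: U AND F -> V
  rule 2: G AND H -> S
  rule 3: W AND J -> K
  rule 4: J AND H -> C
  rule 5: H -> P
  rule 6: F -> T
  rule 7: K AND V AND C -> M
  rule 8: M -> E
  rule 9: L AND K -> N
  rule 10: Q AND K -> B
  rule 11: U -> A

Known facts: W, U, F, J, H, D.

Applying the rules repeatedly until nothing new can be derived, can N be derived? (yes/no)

[1] rule 1 [U AND F -> V]; rule 3 [W AND J -> K]; rule 4 [J AND H -> C]; rule 5 [H -> P]; rule 6 [F -> T]; rule 11 [U -> A]. ⇒ new: V, K, C, P, T, A.
[2] rule 7 [K AND V AND C -> M]. ⇒ new: M.
[3] rule 8 [M -> E]. ⇒ new: E.
Fixed point reached. N is concluded only by rule 9; rule 9 needs L (never derived).

no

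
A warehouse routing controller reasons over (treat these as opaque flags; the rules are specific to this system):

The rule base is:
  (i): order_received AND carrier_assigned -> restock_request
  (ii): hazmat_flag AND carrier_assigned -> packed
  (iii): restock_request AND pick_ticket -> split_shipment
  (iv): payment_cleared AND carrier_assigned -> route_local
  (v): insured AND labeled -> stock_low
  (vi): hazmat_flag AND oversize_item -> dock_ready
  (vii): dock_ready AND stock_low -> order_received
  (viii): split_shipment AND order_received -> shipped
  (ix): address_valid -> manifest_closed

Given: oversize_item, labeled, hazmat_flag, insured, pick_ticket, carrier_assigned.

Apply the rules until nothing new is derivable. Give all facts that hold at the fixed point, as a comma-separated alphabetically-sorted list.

carrier_assigned, dock_ready, hazmat_flag, insured, labeled, order_received, oversize_item, packed, pick_ticket, restock_request, shipped, split_shipment, stock_low

Round 1 fires (ii), (v), (vi), giving packed, stock_low, dock_ready.
Round 2 fires (vii), giving order_received.
Round 3 fires (i), giving restock_request.
Round 4 fires (iii), giving split_shipment.
Round 5 fires (viii), giving shipped.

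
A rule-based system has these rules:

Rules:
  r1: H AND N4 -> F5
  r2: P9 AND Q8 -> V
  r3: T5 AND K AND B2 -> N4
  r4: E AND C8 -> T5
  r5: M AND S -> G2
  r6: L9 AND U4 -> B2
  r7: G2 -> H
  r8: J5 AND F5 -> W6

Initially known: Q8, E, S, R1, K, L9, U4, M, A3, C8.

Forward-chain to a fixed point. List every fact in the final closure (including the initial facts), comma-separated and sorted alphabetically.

A3, B2, C8, E, F5, G2, H, K, L9, M, N4, Q8, R1, S, T5, U4

Round 1: r4 [E AND C8 -> T5]; r5 [M AND S -> G2]; r6 [L9 AND U4 -> B2]. New: T5, G2, B2.
Round 2: r3 [T5 AND K AND B2 -> N4]; r7 [G2 -> H]. New: N4, H.
Round 3: r1 [H AND N4 -> F5]. New: F5.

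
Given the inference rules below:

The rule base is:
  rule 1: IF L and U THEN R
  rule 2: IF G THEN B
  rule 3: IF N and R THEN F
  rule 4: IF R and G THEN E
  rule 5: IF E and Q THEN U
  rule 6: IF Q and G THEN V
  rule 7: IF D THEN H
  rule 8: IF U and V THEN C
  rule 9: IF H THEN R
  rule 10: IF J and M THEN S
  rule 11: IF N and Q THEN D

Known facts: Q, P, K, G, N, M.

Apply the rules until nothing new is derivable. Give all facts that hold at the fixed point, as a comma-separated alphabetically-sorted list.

Round 1: rule 2 [IF G THEN B]; rule 6 [IF Q and G THEN V]; rule 11 [IF N and Q THEN D]. Adds B, V, D.
Round 2: rule 7 [IF D THEN H]. Adds H.
Round 3: rule 9 [IF H THEN R]. Adds R.
Round 4: rule 3 [IF N and R THEN F]; rule 4 [IF R and G THEN E]. Adds F, E.
Round 5: rule 5 [IF E and Q THEN U]. Adds U.
Round 6: rule 8 [IF U and V THEN C]. Adds C.

B, C, D, E, F, G, H, K, M, N, P, Q, R, U, V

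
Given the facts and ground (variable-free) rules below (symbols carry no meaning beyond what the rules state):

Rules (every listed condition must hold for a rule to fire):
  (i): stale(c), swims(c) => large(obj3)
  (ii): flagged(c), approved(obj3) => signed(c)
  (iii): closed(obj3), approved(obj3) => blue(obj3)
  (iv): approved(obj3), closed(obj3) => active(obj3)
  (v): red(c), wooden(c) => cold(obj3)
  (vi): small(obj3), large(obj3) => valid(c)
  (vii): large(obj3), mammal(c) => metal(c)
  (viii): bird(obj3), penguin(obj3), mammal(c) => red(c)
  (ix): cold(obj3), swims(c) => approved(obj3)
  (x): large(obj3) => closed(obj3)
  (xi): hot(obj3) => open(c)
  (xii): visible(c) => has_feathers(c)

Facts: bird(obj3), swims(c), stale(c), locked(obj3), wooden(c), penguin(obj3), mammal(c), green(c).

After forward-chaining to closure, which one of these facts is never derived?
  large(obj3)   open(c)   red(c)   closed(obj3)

open(c)

Round 1 fires (i), (viii), giving large(obj3), red(c).
Round 2 fires (v), (vii), (x), giving cold(obj3), metal(c), closed(obj3).
Round 3 fires (ix), giving approved(obj3).
Round 4 fires (iii), (iv), giving blue(obj3), active(obj3).
Derived: red(c) (round 1), closed(obj3) (round 2), large(obj3) (round 1). open(c) never appears in any round.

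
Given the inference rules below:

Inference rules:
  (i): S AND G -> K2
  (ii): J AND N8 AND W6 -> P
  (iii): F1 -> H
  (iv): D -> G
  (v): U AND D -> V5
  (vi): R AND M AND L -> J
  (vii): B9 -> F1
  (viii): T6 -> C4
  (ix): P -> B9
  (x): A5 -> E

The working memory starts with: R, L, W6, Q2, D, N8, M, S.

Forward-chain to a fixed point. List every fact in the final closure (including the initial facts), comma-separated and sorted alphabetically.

B9, D, F1, G, H, J, K2, L, M, N8, P, Q2, R, S, W6

Round 1: (iv) [D -> G]; (vi) [R AND M AND L -> J]. Adds G, J.
Round 2: (i) [S AND G -> K2]; (ii) [J AND N8 AND W6 -> P]. Adds K2, P.
Round 3: (ix) [P -> B9]. Adds B9.
Round 4: (vii) [B9 -> F1]. Adds F1.
Round 5: (iii) [F1 -> H]. Adds H.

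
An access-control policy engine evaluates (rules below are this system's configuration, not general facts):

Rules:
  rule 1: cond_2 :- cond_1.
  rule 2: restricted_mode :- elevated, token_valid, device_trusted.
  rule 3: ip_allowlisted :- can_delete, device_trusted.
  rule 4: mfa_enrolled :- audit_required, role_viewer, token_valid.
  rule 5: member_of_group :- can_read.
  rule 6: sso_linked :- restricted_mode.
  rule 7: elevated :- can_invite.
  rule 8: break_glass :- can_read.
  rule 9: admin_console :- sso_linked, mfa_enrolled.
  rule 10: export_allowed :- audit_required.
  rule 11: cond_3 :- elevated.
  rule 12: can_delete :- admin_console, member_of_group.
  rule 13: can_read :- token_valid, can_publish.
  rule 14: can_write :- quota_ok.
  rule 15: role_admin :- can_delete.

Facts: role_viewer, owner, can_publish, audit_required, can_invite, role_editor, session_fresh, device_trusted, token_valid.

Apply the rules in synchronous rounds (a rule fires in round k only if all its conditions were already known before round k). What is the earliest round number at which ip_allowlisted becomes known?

[1] rule 4 [mfa_enrolled :- audit_required, role_viewer, token_valid.]; rule 7 [elevated :- can_invite.]; rule 10 [export_allowed :- audit_required.]; rule 13 [can_read :- token_valid, can_publish.]. ⇒ new: mfa_enrolled, elevated, export_allowed, can_read.
[2] rule 2 [restricted_mode :- elevated, token_valid, device_trusted.]; rule 5 [member_of_group :- can_read.]; rule 8 [break_glass :- can_read.]; rule 11 [cond_3 :- elevated.]. ⇒ new: restricted_mode, member_of_group, break_glass, cond_3.
[3] rule 6 [sso_linked :- restricted_mode.]. ⇒ new: sso_linked.
[4] rule 9 [admin_console :- sso_linked, mfa_enrolled.]. ⇒ new: admin_console.
[5] rule 12 [can_delete :- admin_console, member_of_group.]. ⇒ new: can_delete.
[6] rule 3 [ip_allowlisted :- can_delete, device_trusted.]; rule 15 [role_admin :- can_delete.]. ⇒ new: ip_allowlisted, role_admin.
ip_allowlisted first appears in round 6.

6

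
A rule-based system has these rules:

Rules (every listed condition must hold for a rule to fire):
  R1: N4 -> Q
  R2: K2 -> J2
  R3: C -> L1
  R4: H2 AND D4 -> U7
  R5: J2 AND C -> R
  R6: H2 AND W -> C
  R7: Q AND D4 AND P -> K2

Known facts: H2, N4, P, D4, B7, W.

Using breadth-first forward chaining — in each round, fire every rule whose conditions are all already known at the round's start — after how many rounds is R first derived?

4

Round 1 — R1, R4, R6, derive Q, U7, C.
Round 2 — R3, R7, derive L1, K2.
Round 3 — R2, derive J2.
Round 4 — R5, derive R.
R first appears in round 4.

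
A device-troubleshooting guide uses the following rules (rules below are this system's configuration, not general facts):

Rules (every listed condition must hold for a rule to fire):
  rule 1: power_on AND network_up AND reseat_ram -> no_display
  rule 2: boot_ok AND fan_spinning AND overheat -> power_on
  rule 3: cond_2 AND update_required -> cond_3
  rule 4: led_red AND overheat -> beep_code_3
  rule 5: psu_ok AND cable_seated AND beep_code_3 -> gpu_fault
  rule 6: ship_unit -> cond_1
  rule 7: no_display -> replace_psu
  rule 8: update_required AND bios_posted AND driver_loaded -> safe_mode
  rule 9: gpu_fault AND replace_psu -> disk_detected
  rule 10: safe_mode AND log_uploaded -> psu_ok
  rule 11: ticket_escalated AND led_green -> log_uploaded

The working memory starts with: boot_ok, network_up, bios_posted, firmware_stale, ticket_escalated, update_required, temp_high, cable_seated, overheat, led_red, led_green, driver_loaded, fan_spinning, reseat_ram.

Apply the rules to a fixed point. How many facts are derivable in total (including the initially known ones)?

23

Round 1: rule 2 [boot_ok AND fan_spinning AND overheat -> power_on]; rule 4 [led_red AND overheat -> beep_code_3]; rule 8 [update_required AND bios_posted AND driver_loaded -> safe_mode]; rule 11 [ticket_escalated AND led_green -> log_uploaded]. New: power_on, beep_code_3, safe_mode, log_uploaded.
Round 2: rule 1 [power_on AND network_up AND reseat_ram -> no_display]; rule 10 [safe_mode AND log_uploaded -> psu_ok]. New: no_display, psu_ok.
Round 3: rule 5 [psu_ok AND cable_seated AND beep_code_3 -> gpu_fault]; rule 7 [no_display -> replace_psu]. New: gpu_fault, replace_psu.
Round 4: rule 9 [gpu_fault AND replace_psu -> disk_detected]. New: disk_detected.
Closure: {beep_code_3, bios_posted, boot_ok, cable_seated, disk_detected, driver_loaded, fan_spinning, firmware_stale, gpu_fault, led_green, led_red, log_uploaded, network_up, no_display, overheat, power_on, psu_ok, replace_psu, reseat_ram, safe_mode, temp_high, ticket_escalated, update_required} — 23 facts.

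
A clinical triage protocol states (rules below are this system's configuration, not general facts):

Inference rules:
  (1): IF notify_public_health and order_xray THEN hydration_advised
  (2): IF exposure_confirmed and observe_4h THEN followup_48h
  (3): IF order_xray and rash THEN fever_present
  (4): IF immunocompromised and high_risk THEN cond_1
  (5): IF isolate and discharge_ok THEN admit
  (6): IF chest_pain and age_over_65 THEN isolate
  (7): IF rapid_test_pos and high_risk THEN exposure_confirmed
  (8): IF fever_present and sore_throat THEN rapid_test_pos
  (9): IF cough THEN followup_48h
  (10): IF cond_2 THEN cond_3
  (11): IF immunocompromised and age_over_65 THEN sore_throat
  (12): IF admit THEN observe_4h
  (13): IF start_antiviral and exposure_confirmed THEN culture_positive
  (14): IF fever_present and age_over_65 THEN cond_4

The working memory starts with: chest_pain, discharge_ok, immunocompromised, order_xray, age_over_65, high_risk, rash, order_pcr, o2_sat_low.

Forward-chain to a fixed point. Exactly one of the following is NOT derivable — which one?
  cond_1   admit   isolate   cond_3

Round 1: (3) [IF order_xray and rash THEN fever_present]; (4) [IF immunocompromised and high_risk THEN cond_1]; (6) [IF chest_pain and age_over_65 THEN isolate]; (11) [IF immunocompromised and age_over_65 THEN sore_throat]. Adds fever_present, cond_1, isolate, sore_throat.
Round 2: (5) [IF isolate and discharge_ok THEN admit]; (8) [IF fever_present and sore_throat THEN rapid_test_pos]; (14) [IF fever_present and age_over_65 THEN cond_4]. Adds admit, rapid_test_pos, cond_4.
Round 3: (7) [IF rapid_test_pos and high_risk THEN exposure_confirmed]; (12) [IF admit THEN observe_4h]. Adds exposure_confirmed, observe_4h.
Round 4: (2) [IF exposure_confirmed and observe_4h THEN followup_48h]. Adds followup_48h.
Derived: cond_1 (round 1), admit (round 2), isolate (round 1). cond_3 never appears in any round.

cond_3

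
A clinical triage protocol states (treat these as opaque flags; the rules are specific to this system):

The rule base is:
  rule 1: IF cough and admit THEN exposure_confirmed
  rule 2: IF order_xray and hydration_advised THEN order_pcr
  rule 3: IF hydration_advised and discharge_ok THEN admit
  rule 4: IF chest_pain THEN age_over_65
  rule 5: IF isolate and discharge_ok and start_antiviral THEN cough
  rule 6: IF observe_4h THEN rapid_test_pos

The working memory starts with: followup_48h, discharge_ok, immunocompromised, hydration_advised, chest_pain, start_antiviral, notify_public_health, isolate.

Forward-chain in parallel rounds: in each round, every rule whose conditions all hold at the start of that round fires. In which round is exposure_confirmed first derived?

2

Round 1 — rule 3, rule 4, rule 5, derive admit, age_over_65, cough.
Round 2 — rule 1, derive exposure_confirmed.
exposure_confirmed first appears in round 2.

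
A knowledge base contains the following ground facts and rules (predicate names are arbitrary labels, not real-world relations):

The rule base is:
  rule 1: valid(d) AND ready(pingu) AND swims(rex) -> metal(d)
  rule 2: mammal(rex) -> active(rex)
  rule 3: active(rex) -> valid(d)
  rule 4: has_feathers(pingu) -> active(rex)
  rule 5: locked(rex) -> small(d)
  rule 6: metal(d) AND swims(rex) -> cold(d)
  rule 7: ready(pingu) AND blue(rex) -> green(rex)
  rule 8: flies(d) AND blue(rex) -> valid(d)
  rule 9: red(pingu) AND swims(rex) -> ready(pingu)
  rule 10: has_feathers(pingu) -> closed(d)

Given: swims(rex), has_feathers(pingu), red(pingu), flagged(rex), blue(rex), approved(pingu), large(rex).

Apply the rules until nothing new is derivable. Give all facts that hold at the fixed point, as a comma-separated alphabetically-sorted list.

Round 1: rule 4 [has_feathers(pingu) -> active(rex)]; rule 9 [red(pingu) AND swims(rex) -> ready(pingu)]; rule 10 [has_feathers(pingu) -> closed(d)]. Adds active(rex), ready(pingu), closed(d).
Round 2: rule 3 [active(rex) -> valid(d)]; rule 7 [ready(pingu) AND blue(rex) -> green(rex)]. Adds valid(d), green(rex).
Round 3: rule 1 [valid(d) AND ready(pingu) AND swims(rex) -> metal(d)]. Adds metal(d).
Round 4: rule 6 [metal(d) AND swims(rex) -> cold(d)]. Adds cold(d).

active(rex), approved(pingu), blue(rex), closed(d), cold(d), flagged(rex), green(rex), has_feathers(pingu), large(rex), metal(d), ready(pingu), red(pingu), swims(rex), valid(d)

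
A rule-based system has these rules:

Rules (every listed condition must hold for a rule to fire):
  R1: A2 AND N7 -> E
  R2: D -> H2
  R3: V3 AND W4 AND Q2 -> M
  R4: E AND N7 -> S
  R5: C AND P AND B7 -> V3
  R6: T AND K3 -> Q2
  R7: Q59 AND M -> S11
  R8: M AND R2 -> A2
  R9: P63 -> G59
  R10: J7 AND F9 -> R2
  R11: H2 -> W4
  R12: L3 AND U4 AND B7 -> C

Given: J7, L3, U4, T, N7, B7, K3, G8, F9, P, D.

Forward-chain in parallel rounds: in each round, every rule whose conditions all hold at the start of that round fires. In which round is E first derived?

[1] R2 [D -> H2]; R6 [T AND K3 -> Q2]; R10 [J7 AND F9 -> R2]; R12 [L3 AND U4 AND B7 -> C]. ⇒ new: H2, Q2, R2, C.
[2] R5 [C AND P AND B7 -> V3]; R11 [H2 -> W4]. ⇒ new: V3, W4.
[3] R3 [V3 AND W4 AND Q2 -> M]. ⇒ new: M.
[4] R8 [M AND R2 -> A2]. ⇒ new: A2.
[5] R1 [A2 AND N7 -> E]. ⇒ new: E.
E first appears in round 5.

5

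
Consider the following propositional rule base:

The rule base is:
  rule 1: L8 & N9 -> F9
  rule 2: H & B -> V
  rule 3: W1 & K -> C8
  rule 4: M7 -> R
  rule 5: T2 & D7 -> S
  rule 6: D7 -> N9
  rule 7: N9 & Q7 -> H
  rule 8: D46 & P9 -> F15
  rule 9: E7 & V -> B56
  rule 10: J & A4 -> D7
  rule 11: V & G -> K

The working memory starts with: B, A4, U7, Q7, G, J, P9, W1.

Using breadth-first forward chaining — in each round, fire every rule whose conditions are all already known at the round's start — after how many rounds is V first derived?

Round 1: rule 10 [J & A4 -> D7]. New: D7.
Round 2: rule 6 [D7 -> N9]. New: N9.
Round 3: rule 7 [N9 & Q7 -> H]. New: H.
Round 4: rule 2 [H & B -> V]. New: V.
V first appears in round 4.

4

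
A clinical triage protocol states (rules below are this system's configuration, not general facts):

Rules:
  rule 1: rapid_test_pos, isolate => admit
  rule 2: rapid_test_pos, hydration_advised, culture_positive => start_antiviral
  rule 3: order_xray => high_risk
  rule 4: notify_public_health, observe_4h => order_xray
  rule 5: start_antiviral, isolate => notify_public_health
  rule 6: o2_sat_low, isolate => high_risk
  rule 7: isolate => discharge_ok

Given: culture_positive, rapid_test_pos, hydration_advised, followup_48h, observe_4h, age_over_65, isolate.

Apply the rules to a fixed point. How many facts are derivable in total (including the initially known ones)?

13

Round 1: rule 1 [rapid_test_pos, isolate => admit]; rule 2 [rapid_test_pos, hydration_advised, culture_positive => start_antiviral]; rule 7 [isolate => discharge_ok]. Adds admit, start_antiviral, discharge_ok.
Round 2: rule 5 [start_antiviral, isolate => notify_public_health]. Adds notify_public_health.
Round 3: rule 4 [notify_public_health, observe_4h => order_xray]. Adds order_xray.
Round 4: rule 3 [order_xray => high_risk]. Adds high_risk.
Closure: {admit, age_over_65, culture_positive, discharge_ok, followup_48h, high_risk, hydration_advised, isolate, notify_public_health, observe_4h, order_xray, rapid_test_pos, start_antiviral} — 13 facts.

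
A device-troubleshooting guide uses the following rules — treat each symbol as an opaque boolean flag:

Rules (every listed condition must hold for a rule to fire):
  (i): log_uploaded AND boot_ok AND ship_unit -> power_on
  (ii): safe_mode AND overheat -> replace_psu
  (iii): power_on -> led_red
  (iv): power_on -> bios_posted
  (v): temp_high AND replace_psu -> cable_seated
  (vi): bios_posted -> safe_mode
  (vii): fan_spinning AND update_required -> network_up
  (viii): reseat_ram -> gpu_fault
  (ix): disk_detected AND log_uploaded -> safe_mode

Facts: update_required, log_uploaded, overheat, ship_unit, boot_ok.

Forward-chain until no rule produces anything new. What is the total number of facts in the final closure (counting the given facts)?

10

Round 1 fires (i), giving power_on.
Round 2 fires (iii), (iv), giving led_red, bios_posted.
Round 3 fires (vi), giving safe_mode.
Round 4 fires (ii), giving replace_psu.
Closure: {bios_posted, boot_ok, led_red, log_uploaded, overheat, power_on, replace_psu, safe_mode, ship_unit, update_required} — 10 facts.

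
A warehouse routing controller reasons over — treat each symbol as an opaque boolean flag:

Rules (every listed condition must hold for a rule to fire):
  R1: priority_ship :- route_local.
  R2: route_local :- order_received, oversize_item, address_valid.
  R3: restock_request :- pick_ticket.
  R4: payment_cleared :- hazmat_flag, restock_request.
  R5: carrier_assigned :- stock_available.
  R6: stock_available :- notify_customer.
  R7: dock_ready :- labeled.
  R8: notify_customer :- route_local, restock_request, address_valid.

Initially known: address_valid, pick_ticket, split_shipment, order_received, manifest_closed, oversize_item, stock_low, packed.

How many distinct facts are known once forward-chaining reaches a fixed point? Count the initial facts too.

14

Round 1 — R2, R3, derive route_local, restock_request.
Round 2 — R1, R8, derive priority_ship, notify_customer.
Round 3 — R6, derive stock_available.
Round 4 — R5, derive carrier_assigned.
Closure: {address_valid, carrier_assigned, manifest_closed, notify_customer, order_received, oversize_item, packed, pick_ticket, priority_ship, restock_request, route_local, split_shipment, stock_available, stock_low} — 14 facts.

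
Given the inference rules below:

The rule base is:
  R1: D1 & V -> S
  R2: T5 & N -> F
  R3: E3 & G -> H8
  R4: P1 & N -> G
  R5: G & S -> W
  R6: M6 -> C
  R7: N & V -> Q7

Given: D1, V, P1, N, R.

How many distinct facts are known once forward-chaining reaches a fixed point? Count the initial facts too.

Round 1: R1 [D1 & V -> S]; R4 [P1 & N -> G]; R7 [N & V -> Q7]. Adds S, G, Q7.
Round 2: R5 [G & S -> W]. Adds W.
Closure: {D1, G, N, P1, Q7, R, S, V, W} — 9 facts.

9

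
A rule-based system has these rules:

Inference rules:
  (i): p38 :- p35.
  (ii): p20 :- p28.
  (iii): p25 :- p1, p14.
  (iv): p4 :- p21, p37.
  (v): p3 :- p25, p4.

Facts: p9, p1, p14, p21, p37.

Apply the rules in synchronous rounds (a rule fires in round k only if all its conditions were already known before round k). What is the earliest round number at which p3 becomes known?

Round 1 fires (iii), (iv), giving p25, p4.
Round 2 fires (v), giving p3.
p3 first appears in round 2.

2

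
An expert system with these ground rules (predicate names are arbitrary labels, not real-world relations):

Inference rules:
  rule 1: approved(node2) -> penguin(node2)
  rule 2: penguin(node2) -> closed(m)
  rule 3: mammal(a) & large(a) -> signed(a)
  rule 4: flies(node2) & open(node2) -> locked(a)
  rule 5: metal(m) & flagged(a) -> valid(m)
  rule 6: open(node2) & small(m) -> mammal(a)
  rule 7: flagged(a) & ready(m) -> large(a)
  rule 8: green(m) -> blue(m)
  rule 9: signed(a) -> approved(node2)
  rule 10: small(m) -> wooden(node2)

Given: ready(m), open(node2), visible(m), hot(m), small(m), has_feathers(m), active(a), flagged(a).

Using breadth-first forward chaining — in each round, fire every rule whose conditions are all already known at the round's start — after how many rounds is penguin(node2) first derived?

Round 1 — rule 6, rule 7, rule 10, derive mammal(a), large(a), wooden(node2).
Round 2 — rule 3, derive signed(a).
Round 3 — rule 9, derive approved(node2).
Round 4 — rule 1, derive penguin(node2).
penguin(node2) first appears in round 4.

4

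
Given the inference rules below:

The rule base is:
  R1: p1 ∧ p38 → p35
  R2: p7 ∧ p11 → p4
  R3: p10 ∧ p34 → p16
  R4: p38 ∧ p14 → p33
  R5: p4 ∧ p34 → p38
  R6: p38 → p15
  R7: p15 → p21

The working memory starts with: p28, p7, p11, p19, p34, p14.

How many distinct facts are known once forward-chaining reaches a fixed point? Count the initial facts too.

Round 1: R2 [p7 ∧ p11 → p4]. Adds p4.
Round 2: R5 [p4 ∧ p34 → p38]. Adds p38.
Round 3: R4 [p38 ∧ p14 → p33]; R6 [p38 → p15]. Adds p33, p15.
Round 4: R7 [p15 → p21]. Adds p21.
Closure: {p11, p14, p15, p19, p21, p28, p33, p34, p38, p4, p7} — 11 facts.

11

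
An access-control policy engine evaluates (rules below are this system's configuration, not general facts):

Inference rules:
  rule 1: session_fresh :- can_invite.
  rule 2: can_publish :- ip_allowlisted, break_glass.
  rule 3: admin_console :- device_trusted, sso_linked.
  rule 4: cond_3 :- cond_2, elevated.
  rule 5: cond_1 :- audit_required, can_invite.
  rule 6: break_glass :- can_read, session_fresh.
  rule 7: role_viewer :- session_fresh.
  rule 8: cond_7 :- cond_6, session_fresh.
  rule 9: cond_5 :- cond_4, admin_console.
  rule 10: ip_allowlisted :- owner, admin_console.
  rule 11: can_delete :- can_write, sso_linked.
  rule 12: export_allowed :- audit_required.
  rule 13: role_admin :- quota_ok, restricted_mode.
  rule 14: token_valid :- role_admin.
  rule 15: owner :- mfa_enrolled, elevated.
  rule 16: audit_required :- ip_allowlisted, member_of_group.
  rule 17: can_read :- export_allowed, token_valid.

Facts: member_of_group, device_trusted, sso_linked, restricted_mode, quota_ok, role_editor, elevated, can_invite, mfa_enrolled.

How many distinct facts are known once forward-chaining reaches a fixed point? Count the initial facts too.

Round 1 fires rule 1, rule 3, rule 13, rule 15, giving session_fresh, admin_console, role_admin, owner.
Round 2 fires rule 7, rule 10, rule 14, giving role_viewer, ip_allowlisted, token_valid.
Round 3 fires rule 16, giving audit_required.
Round 4 fires rule 5, rule 12, giving cond_1, export_allowed.
Round 5 fires rule 17, giving can_read.
Round 6 fires rule 6, giving break_glass.
Round 7 fires rule 2, giving can_publish.
Closure: {admin_console, audit_required, break_glass, can_invite, can_publish, can_read, cond_1, device_trusted, elevated, export_allowed, ip_allowlisted, member_of_group, mfa_enrolled, owner, quota_ok, restricted_mode, role_admin, role_editor, role_viewer, session_fresh, sso_linked, token_valid} — 22 facts.

22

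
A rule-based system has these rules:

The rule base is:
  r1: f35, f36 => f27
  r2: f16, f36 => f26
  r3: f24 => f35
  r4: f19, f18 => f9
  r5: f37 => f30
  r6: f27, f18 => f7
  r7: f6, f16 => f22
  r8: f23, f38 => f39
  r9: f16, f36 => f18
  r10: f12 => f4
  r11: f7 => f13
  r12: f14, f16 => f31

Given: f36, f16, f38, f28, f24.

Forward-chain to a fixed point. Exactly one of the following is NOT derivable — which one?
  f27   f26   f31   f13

Round 1: r2 [f16, f36 => f26]; r3 [f24 => f35]; r9 [f16, f36 => f18]. New: f26, f35, f18.
Round 2: r1 [f35, f36 => f27]. New: f27.
Round 3: r6 [f27, f18 => f7]. New: f7.
Round 4: r11 [f7 => f13]. New: f13.
Derived: f13 (round 4), f27 (round 2), f26 (round 1). f31 never appears in any round.

f31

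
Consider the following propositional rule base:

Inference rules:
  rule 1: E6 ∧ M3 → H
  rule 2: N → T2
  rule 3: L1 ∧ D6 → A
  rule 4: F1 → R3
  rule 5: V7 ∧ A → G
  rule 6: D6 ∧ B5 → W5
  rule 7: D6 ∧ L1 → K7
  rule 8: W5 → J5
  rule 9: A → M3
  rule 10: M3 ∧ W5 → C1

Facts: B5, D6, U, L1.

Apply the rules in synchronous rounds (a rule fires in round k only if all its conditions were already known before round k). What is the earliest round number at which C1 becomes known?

[1] rule 3 [L1 ∧ D6 → A]; rule 6 [D6 ∧ B5 → W5]; rule 7 [D6 ∧ L1 → K7]. ⇒ new: A, W5, K7.
[2] rule 8 [W5 → J5]; rule 9 [A → M3]. ⇒ new: J5, M3.
[3] rule 10 [M3 ∧ W5 → C1]. ⇒ new: C1.
C1 first appears in round 3.

3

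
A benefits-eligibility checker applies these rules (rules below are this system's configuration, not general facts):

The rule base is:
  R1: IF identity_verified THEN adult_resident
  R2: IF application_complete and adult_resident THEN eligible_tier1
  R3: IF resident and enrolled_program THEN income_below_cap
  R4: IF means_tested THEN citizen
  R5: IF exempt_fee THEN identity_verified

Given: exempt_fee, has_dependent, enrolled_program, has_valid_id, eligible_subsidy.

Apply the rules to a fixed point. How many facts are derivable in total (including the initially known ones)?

Round 1: R5 [IF exempt_fee THEN identity_verified]. New: identity_verified.
Round 2: R1 [IF identity_verified THEN adult_resident]. New: adult_resident.
Closure: {adult_resident, eligible_subsidy, enrolled_program, exempt_fee, has_dependent, has_valid_id, identity_verified} — 7 facts.

7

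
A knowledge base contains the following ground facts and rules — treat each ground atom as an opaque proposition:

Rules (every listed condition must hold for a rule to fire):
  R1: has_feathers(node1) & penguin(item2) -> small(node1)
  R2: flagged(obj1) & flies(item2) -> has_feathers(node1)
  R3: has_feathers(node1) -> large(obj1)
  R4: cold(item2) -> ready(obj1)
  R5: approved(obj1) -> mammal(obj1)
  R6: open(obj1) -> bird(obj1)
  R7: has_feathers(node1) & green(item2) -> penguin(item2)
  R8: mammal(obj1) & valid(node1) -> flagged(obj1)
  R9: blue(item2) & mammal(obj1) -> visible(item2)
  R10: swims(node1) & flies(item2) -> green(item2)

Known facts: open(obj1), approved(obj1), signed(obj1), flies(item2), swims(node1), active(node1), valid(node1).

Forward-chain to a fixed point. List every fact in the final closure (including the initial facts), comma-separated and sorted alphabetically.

[1] R5 [approved(obj1) -> mammal(obj1)]; R6 [open(obj1) -> bird(obj1)]; R10 [swims(node1) & flies(item2) -> green(item2)]. ⇒ new: mammal(obj1), bird(obj1), green(item2).
[2] R8 [mammal(obj1) & valid(node1) -> flagged(obj1)]. ⇒ new: flagged(obj1).
[3] R2 [flagged(obj1) & flies(item2) -> has_feathers(node1)]. ⇒ new: has_feathers(node1).
[4] R3 [has_feathers(node1) -> large(obj1)]; R7 [has_feathers(node1) & green(item2) -> penguin(item2)]. ⇒ new: large(obj1), penguin(item2).
[5] R1 [has_feathers(node1) & penguin(item2) -> small(node1)]. ⇒ new: small(node1).

active(node1), approved(obj1), bird(obj1), flagged(obj1), flies(item2), green(item2), has_feathers(node1), large(obj1), mammal(obj1), open(obj1), penguin(item2), signed(obj1), small(node1), swims(node1), valid(node1)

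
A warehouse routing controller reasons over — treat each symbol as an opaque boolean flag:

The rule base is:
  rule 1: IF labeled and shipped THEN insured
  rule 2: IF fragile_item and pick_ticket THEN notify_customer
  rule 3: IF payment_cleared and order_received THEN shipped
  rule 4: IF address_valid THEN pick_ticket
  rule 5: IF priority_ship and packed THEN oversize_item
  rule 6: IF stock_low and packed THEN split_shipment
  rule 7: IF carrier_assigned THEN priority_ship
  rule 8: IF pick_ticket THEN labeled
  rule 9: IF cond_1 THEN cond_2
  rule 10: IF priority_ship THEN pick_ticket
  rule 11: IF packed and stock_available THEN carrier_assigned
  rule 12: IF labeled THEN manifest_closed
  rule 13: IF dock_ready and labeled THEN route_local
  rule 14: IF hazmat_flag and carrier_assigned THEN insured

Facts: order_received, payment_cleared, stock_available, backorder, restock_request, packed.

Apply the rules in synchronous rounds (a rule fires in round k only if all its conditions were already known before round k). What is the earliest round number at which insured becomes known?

5

Round 1 fires rule 3, rule 11, giving shipped, carrier_assigned.
Round 2 fires rule 7, giving priority_ship.
Round 3 fires rule 5, rule 10, giving oversize_item, pick_ticket.
Round 4 fires rule 8, giving labeled.
Round 5 fires rule 1, rule 12, giving insured, manifest_closed.
insured first appears in round 5.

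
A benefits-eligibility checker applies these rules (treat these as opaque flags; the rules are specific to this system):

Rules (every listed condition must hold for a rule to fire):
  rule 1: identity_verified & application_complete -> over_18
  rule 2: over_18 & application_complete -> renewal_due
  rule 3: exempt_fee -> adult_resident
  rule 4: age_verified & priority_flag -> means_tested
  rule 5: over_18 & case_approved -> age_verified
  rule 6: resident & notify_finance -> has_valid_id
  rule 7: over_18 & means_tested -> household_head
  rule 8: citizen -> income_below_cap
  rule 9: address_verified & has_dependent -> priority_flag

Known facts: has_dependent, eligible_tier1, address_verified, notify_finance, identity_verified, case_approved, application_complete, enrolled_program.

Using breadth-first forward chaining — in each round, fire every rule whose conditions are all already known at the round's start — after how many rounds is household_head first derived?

[1] rule 1 [identity_verified & application_complete -> over_18]; rule 9 [address_verified & has_dependent -> priority_flag]. ⇒ new: over_18, priority_flag.
[2] rule 2 [over_18 & application_complete -> renewal_due]; rule 5 [over_18 & case_approved -> age_verified]. ⇒ new: renewal_due, age_verified.
[3] rule 4 [age_verified & priority_flag -> means_tested]. ⇒ new: means_tested.
[4] rule 7 [over_18 & means_tested -> household_head]. ⇒ new: household_head.
household_head first appears in round 4.

4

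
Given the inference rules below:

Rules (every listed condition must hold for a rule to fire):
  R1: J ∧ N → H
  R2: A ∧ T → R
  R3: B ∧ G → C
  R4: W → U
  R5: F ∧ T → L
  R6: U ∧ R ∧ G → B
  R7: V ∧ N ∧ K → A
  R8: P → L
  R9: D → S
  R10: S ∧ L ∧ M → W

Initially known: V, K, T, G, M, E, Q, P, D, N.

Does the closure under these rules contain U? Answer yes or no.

yes

Round 1: R7 [V ∧ N ∧ K → A]; R8 [P → L]; R9 [D → S]. New: A, L, S.
Round 2: R2 [A ∧ T → R]; R10 [S ∧ L ∧ M → W]. New: R, W.
Round 3: R4 [W → U]. New: U.
Round 4: R6 [U ∧ R ∧ G → B]. New: B.
Round 5: R3 [B ∧ G → C]. New: C.
U appears in round 3, so it is derivable.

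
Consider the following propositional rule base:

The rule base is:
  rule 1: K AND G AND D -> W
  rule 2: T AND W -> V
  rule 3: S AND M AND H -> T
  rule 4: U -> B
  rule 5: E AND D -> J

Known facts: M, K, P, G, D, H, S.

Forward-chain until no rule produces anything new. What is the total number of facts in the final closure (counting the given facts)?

10

Round 1 — rule 1, rule 3, derive W, T.
Round 2 — rule 2, derive V.
Closure: {D, G, H, K, M, P, S, T, V, W} — 10 facts.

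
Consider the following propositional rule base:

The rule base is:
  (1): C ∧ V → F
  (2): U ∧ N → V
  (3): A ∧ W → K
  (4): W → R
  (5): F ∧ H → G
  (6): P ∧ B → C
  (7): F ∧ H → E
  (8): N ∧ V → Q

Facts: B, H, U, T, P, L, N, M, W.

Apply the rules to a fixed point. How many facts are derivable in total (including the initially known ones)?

Round 1: (2) [U ∧ N → V]; (4) [W → R]; (6) [P ∧ B → C]. Adds V, R, C.
Round 2: (1) [C ∧ V → F]; (8) [N ∧ V → Q]. Adds F, Q.
Round 3: (5) [F ∧ H → G]; (7) [F ∧ H → E]. Adds G, E.
Closure: {B, C, E, F, G, H, L, M, N, P, Q, R, T, U, V, W} — 16 facts.

16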